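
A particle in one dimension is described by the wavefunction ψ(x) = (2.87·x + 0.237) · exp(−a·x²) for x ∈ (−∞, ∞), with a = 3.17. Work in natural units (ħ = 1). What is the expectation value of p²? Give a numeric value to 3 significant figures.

9.01

p² ψ = −ħ² d²ψ/dx²; ⟨p²⟩ = −ħ² ∫ ψ*·ψ'' dx / ∫|ψ|² dx.
Expand each integrand as polynomial × e^(−2ax²) and use ∫x^(2j)·e^(−2ax²) dx = (2j−1)!!/(4a)^j · √(π/(2a)), odd powers → 0; here √(π/(2a)) = 0.70393. Differentiate with the product rule, d/dx e^(−ax²) = −2ax·e^(−ax²).
State is unnormalized: ∫|ψ|² dx = 0.49681, and ∫ψ*·(−ħ² ψ'') dx = 4.4740, so ⟨p²⟩ = 4.4740 / 0.49681.
⟨p²⟩ = 9.0054.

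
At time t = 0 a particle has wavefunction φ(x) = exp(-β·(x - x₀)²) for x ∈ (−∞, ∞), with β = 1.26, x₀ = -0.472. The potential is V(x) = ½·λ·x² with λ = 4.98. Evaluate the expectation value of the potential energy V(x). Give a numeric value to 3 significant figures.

⟨V⟩ = ∫ V(x)·|φ|² dx / ∫|φ|² dx.
Gaussian moments (u = x − x₀): ∫u^(2j)·e^(−2βu²) du = (2j−1)!!/(4β)^j · √(π/(2β)), odd powers integrate to 0; here √(π/(2β)) = 1.1165.
State is unnormalized: ∫|φ|² dx = 1.1165, and ∫φ*·V(x)·φ dx = 1.1710, so ⟨V⟩ = 1.1710 / 1.1165.
⟨V⟩ = 1.0488.

1.05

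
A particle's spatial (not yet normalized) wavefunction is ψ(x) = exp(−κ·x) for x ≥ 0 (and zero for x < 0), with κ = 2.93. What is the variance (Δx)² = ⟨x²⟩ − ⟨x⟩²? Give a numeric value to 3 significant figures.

0.0291

Compute ⟨x⟩ and ⟨x²⟩ separately, then (Δx)² = ⟨x²⟩ − ⟨x⟩².
Every integrand reduces to terms xʲ·e^(−2κx) on [0, ∞); use ∫₀^∞ xʲ·e^(−2κx) dx = j!/(2κ)^(j+1).
Normalization: ∫|ψ|² dx = 0.17065.
⟨x⟩ = 0.17065 and ⟨x²⟩ = 0.058242.
(Δx)² = 0.058242 − (0.17065)² = 0.029121.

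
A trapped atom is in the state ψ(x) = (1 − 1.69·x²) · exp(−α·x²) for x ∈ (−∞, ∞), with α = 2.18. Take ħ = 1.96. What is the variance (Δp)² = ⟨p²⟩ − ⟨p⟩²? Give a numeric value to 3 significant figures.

Compute ⟨p⟩ and ⟨p²⟩ separately; (Δp)² = ⟨p²⟩ − ⟨p⟩².
Expand each integrand as polynomial × e^(−2αx²) and use ∫x^(2j)·e^(−2αx²) dx = (2j−1)!!/(4α)^j · √(π/(2α)), odd powers → 0; here √(π/(2α)) = 0.84885. Differentiate with the product rule, d/dx e^(−αx²) = −2αx·e^(−αx²).
Normalization: ∫|ψ|² dx = 0.61548.
⟨p⟩ = 0.0000 and ⟨p²⟩ = 19.064.
(Δp)² = 19.064 − (0.0000)² = 19.064.

19.1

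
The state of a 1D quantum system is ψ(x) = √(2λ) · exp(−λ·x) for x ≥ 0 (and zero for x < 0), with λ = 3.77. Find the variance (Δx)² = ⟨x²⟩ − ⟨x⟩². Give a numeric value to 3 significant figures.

Compute ⟨x⟩ and ⟨x²⟩ separately, then (Δx)² = ⟨x²⟩ − ⟨x⟩².
Every integrand reduces to terms xʲ·e^(−2λx) on [0, ∞); use ∫₀^∞ xʲ·e^(−2λx) dx = j!/(2λ)^(j+1).
⟨x⟩ = 0.13263 and ⟨x²⟩ = 0.035179.
(Δx)² = 0.035179 − (0.13263)² = 0.017590.

0.0176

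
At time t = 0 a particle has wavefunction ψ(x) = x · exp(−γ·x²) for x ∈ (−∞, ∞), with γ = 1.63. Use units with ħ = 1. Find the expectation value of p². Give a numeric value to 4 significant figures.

4.890

p² ψ = −ħ² d²ψ/dx²; ⟨p²⟩ = −ħ² ∫ ψ*·ψ'' dx / ∫|ψ|² dx.
Expand each integrand as polynomial × e^(−2γx²) and use ∫x^(2j)·e^(−2γx²) dx = (2j−1)!!/(4γ)^j · √(π/(2γ)), odd powers → 0; here √(π/(2γ)) = 0.98167. Differentiate with the product rule, d/dx e^(−γx²) = −2γx·e^(−γx²).
State is unnormalized: ∫|ψ|² dx = 0.15056, and ∫ψ*·(−ħ² ψ'') dx = 0.73625, so ⟨p²⟩ = 0.73625 / 0.15056.
⟨p²⟩ = 4.8900.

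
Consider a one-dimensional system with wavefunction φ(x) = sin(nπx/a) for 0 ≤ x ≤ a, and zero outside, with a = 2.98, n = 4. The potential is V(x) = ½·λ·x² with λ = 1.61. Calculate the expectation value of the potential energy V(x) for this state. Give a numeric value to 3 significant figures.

⟨V⟩ = ∫ V(x)·|φ|² dx / ∫|φ|² dx.
With sin²θ = (1 − cos2θ)/2 on 0 ≤ x ≤ a: ∫sin²(nπx/a) dx = a/2, ∫x·sin²(nπx/a) dx = a²/4, ∫x²·sin²(nπx/a) dx = a³·(1/6 − 1/(4n²π²)); higher powers xᵏ the same way, integrating xᵏ·cos(2nπx/a) by parts.
State is unnormalized: ∫|φ|² dx = 1.4900, and ∫φ*·V(x)·φ dx = 3.5168, so ⟨V⟩ = 3.5168 / 1.4900.
⟨V⟩ = 2.3603.

2.36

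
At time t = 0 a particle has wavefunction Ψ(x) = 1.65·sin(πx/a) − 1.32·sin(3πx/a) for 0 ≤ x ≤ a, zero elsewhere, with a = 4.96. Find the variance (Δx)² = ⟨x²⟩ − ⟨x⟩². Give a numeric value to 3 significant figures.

Compute ⟨x⟩ and ⟨x²⟩ separately, then (Δx)² = ⟨x²⟩ − ⟨x⟩².
On 0 ≤ x ≤ a (j ≠ l): ∫sin²(jπx/a) dx = a/2, ∫sin(jπx/a)·sin(lπx/a) dx = 0; diagonal moments ∫x·sin²(jπx/a) dx = a²/4, ∫x²·sin²(jπx/a) dx = a³·(1/6 − 1/(4j²π²)); cross terms ∫x·sin(jπx/a)·sin(lπx/a) dx = 0 for j + l even and −4jla²/(π²(j² − l²)²) for j + l odd, ∫x²·sin(jπx/a)·sin(lπx/a) dx = (−1)^(j+l)·4jla³/(π²(j² − l²)²); higher powers the same way via product-to-sum and parts.
Normalization: ∫|Ψ|² dx = 11.073.
⟨x⟩ = 2.4800 and ⟨x²⟩ = 6.4746.
(Δx)² = 6.4746 − (2.4800)² = 0.32418.

0.324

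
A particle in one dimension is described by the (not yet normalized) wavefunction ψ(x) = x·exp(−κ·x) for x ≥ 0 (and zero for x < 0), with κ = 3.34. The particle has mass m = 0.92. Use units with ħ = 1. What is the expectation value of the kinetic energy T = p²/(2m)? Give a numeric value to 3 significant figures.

T = −(ħ²/2m) d²/dx², so ⟨T⟩ = −(ħ²/2m) ∫ ψ*·ψ'' dx / ∫|ψ|² dx; with m = 0.92.
Differentiate x·exp(−κ·x) with the product rule; every integrand then reduces to terms xʲ·e^(−2κx) on [0, ∞), with ∫₀^∞ xʲ·e^(−2κx) dx = j!/(2κ)^(j+1).
State is unnormalized: ∫|ψ|² dx = 0.0067097, and ∫ψ*·(−ħ²/2m · ψ'') dx = 0.040680, so ⟨T⟩ = 0.040680 / 0.0067097.
⟨T⟩ = 6.0628.

6.06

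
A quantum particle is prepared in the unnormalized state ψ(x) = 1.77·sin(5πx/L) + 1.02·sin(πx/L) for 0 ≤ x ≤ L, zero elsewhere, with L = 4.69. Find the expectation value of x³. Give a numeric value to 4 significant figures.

⟨x³⟩ = ∫ x³·|ψ|² dx / ∫|ψ|² dx (integrals over the domain).
On 0 ≤ x ≤ L (j ≠ l): ∫sin²(jπx/L) dx = L/2, ∫sin(jπx/L)·sin(lπx/L) dx = 0; diagonal moments ∫x·sin²(jπx/L) dx = L²/4, ∫x²·sin²(jπx/L) dx = L³·(1/6 − 1/(4j²π²)); cross terms ∫x·sin(jπx/L)·sin(lπx/L) dx = 0 for j + l even and −4jlL²/(π²(j² − l²)²) for j + l odd, ∫x²·sin(jπx/L)·sin(lπx/L) dx = (−1)^(j+l)·4jlL³/(π²(j² − l²)²); higher powers the same way via product-to-sum and parts.
State is unnormalized: ∫|ψ|² dx = 9.7864, and ∫ψ*·x³·ψ dx = 240.18, so ⟨x³⟩ = 240.18 / 9.7864.
⟨x³⟩ = 24.543.

24.54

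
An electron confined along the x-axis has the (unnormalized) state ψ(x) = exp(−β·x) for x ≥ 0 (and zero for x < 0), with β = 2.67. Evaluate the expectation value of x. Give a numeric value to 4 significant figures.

⟨x⟩ = ∫ x·|ψ|² dx / ∫|ψ|² dx (integrals over the domain).
Every integrand reduces to terms xʲ·e^(−2βx) on [0, ∞); use ∫₀^∞ xʲ·e^(−2βx) dx = j!/(2β)^(j+1).
State is unnormalized: ∫|ψ|² dx = 0.18727, and ∫ψ*·x·ψ dx = 0.035069, so ⟨x⟩ = 0.035069 / 0.18727.
⟨x⟩ = 0.18727.

0.1873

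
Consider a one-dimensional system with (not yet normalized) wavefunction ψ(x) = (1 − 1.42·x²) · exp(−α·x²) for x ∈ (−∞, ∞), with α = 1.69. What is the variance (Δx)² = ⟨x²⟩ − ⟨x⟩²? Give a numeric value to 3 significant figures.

Compute ⟨x⟩ and ⟨x²⟩ separately, then (Δx)² = ⟨x²⟩ − ⟨x⟩².
Expand each integrand as polynomial × e^(−2αx²) and use ∫x^(2j)·e^(−2αx²) dx = (2j−1)!!/(4α)^j · √(π/(2α)), odd powers → 0; here √(π/(2α)) = 0.96409.
Normalization: ∫|ψ|² dx = 0.68668.
⟨x⟩ = 0.0000 and ⟨x²⟩ = 0.083392.
(Δx)² = 0.083392 − (0.0000)² = 0.083392.

0.0834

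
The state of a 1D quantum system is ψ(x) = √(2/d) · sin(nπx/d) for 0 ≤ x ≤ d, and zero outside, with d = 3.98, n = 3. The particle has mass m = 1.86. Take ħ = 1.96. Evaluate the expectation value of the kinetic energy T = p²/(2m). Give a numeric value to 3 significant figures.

T = −(ħ²/2m) d²/dx², so ⟨T⟩ = −(ħ²/2m) ∫ ψ*·ψ'' dx; with m = 1.86.
d/dx sin(nπx/d) = (nπ/d)·cos(nπx/d) and d²/dx² sin(nπx/d) = −(nπ/d)²·sin(nπx/d); on 0 ≤ x ≤ d, ∫sin²(nπx/d) dx = d/2 and ∫sin(nπx/d)·cos(nπx/d) dx = 0.
⟨T⟩ = 5.7909.

5.79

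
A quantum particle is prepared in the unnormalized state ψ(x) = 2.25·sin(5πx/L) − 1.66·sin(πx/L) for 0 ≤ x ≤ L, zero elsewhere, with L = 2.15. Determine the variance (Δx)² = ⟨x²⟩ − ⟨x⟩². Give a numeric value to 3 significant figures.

Compute ⟨x⟩ and ⟨x²⟩ separately, then (Δx)² = ⟨x²⟩ − ⟨x⟩².
On 0 ≤ x ≤ L (j ≠ l): ∫sin²(jπx/L) dx = L/2, ∫sin(jπx/L)·sin(lπx/L) dx = 0; diagonal moments ∫x·sin²(jπx/L) dx = L²/4, ∫x²·sin²(jπx/L) dx = L³·(1/6 − 1/(4j²π²)); cross terms ∫x·sin(jπx/L)·sin(lπx/L) dx = 0 for j + l even and −4jlL²/(π²(j² − l²)²) for j + l odd, ∫x²·sin(jπx/L)·sin(lπx/L) dx = (−1)^(j+l)·4jlL³/(π²(j² − l²)²); higher powers the same way via product-to-sum and parts.
Normalization: ∫|ψ|² dx = 8.4045.
⟨x⟩ = 1.0750 and ⟨x²⟩ = 1.4212.
(Δx)² = 1.4212 − (1.0750)² = 0.26553.

0.266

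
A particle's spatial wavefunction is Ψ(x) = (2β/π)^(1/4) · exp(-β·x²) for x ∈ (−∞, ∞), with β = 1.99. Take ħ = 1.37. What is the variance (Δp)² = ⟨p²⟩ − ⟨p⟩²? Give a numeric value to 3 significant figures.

3.74

Compute ⟨p⟩ and ⟨p²⟩ separately; (Δp)² = ⟨p²⟩ − ⟨p⟩².
Gaussian moments: ∫x^(2j)·e^(−2βx²) dx = (2j−1)!!/(4β)^j · √(π/(2β)), odd powers integrate to 0; here √(π/(2β)) = 0.88845. Derivatives: d/dx e^(−βx²) = −2βx·e^(−βx²), d²/dx² e^(−βx²) = (4β²x² − 2β)·e^(−βx²).
⟨p⟩ = 0.0000 and ⟨p²⟩ = 3.7350.
(Δp)² = 3.7350 − (0.0000)² = 3.7350.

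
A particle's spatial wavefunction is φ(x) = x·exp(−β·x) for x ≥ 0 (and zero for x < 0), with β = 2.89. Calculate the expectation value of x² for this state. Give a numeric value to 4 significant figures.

0.3592

⟨x²⟩ = ∫ x²·|φ|² dx / ∫|φ|² dx (integrals over the domain).
Every integrand reduces to terms xʲ·e^(−2βx) on [0, ∞); use ∫₀^∞ xʲ·e^(−2βx) dx = j!/(2β)^(j+1).
State is unnormalized: ∫|φ|² dx = 0.010357, and ∫φ*·x²·φ dx = 0.0037202, so ⟨x²⟩ = 0.0037202 / 0.010357.
⟨x²⟩ = 0.35919.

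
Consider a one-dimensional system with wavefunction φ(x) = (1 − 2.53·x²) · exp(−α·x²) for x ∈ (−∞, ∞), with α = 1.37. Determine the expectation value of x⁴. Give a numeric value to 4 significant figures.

⟨x⁴⟩ = ∫ x⁴·|φ|² dx / ∫|φ|² dx (integrals over the domain).
Expand each integrand as polynomial × e^(−2αx²) and use ∫x^(2j)·e^(−2αx²) dx = (2j−1)!!/(4α)^j · √(π/(2α)), odd powers → 0; here √(π/(2α)) = 1.0708.
State is unnormalized: ∫|φ|² dx = 0.76677, and ∫φ*·x⁴·φ dx = 0.41112, so ⟨x⁴⟩ = 0.41112 / 0.76677.
⟨x⁴⟩ = 0.53618.

0.5362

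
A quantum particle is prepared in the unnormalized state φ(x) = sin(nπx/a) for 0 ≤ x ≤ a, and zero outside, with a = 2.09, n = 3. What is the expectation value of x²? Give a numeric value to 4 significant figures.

⟨x²⟩ = ∫ x²·|φ|² dx / ∫|φ|² dx (integrals over the domain).
With sin²θ = (1 − cos2θ)/2 on 0 ≤ x ≤ a: ∫sin²(nπx/a) dx = a/2, ∫x·sin²(nπx/a) dx = a²/4, ∫x²·sin²(nπx/a) dx = a³·(1/6 − 1/(4n²π²)); higher powers xᵏ the same way, integrating xᵏ·cos(2nπx/a) by parts.
State is unnormalized: ∫|φ|² dx = 1.0450, and ∫φ*·x²·φ dx = 1.4959, so ⟨x²⟩ = 1.4959 / 1.0450.
⟨x²⟩ = 1.4314.

1.431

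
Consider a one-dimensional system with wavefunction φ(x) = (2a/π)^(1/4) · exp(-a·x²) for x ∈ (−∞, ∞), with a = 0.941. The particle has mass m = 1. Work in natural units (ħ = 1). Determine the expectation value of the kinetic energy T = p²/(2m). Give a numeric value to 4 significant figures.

0.4705

T = −(ħ²/2m) d²/dx², so ⟨T⟩ = −(ħ²/2m) ∫ φ*·φ'' dx; with m = 1.
Gaussian moments: ∫x^(2j)·e^(−2ax²) dx = (2j−1)!!/(4a)^j · √(π/(2a)), odd powers integrate to 0; here √(π/(2a)) = 1.2920. Derivatives: d/dx e^(−ax²) = −2ax·e^(−ax²), d²/dx² e^(−ax²) = (4a²x² − 2a)·e^(−ax²).
⟨T⟩ = 0.47050.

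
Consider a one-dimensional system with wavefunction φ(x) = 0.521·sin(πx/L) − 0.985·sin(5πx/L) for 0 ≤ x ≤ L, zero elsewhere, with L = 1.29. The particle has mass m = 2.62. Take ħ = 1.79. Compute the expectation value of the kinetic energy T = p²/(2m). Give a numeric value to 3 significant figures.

T = −(ħ²/2m) d²/dx², so ⟨T⟩ = −(ħ²/2m) ∫ φ*·φ'' dx / ∫|φ|² dx; with m = 2.62.
d²/dx² sin(jπx/L) = −(jπ/L)²·sin(jπx/L); on 0 ≤ x ≤ L, ∫sin²(jπx/L) dx = L/2 and ∫sin(jπx/L)·sin(lπx/L) dx = 0 for j ≠ l, so only diagonal terms survive in ∫|φ|² and ∫φ·φ″; ∫φ·φ′ dx = [φ²/2] between the walls = 0.
State is unnormalized: ∫|φ|² dx = 0.80087, and ∫φ*·(−ħ²/2m · φ'') dx = 57.372, so ⟨T⟩ = 57.372 / 0.80087.
⟨T⟩ = 71.637.

71.6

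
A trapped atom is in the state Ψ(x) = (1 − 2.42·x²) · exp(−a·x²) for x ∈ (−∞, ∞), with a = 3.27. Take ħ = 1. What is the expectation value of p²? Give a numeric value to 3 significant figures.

7.18

p² Ψ = −ħ² d²Ψ/dx²; ⟨p²⟩ = −ħ² ∫ Ψ*·Ψ'' dx / ∫|Ψ|² dx.
Expand each integrand as polynomial × e^(−2ax²) and use ∫x^(2j)·e^(−2ax²) dx = (2j−1)!!/(4a)^j · √(π/(2a)), odd powers → 0; here √(π/(2a)) = 0.69308. Differentiate with the product rule, d/dx e^(−ax²) = −2ax·e^(−ax²).
State is unnormalized: ∫|Ψ|² dx = 0.50780, and ∫Ψ*·(−ħ² Ψ'') dx = 3.6481, so ⟨p²⟩ = 3.6481 / 0.50780.
⟨p²⟩ = 7.1841.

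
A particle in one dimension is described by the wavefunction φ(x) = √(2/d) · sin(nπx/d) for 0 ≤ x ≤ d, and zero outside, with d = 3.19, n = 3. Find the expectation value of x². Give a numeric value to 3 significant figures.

⟨x²⟩ = ∫ x²·|φ|² dx (integrals over the domain).
With sin²θ = (1 − cos2θ)/2 on 0 ≤ x ≤ d: ∫sin²(nπx/d) dx = d/2, ∫x·sin²(nπx/d) dx = d²/4, ∫x²·sin²(nπx/d) dx = d³·(1/6 − 1/(4n²π²)); higher powers xᵏ the same way, integrating xᵏ·cos(2nπx/d) by parts.
⟨x²⟩ = 3.3348.

3.33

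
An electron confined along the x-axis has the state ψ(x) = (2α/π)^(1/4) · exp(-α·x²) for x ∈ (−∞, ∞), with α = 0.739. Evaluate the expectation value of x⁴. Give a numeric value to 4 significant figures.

0.3433

⟨x⁴⟩ = ∫ x⁴·|ψ|² dx (integrals over the domain).
Gaussian moments: ∫x^(2j)·e^(−2αx²) dx = (2j−1)!!/(4α)^j · √(π/(2α)), odd powers integrate to 0; here √(π/(2α)) = 1.4579.
⟨x⁴⟩ = 0.34333.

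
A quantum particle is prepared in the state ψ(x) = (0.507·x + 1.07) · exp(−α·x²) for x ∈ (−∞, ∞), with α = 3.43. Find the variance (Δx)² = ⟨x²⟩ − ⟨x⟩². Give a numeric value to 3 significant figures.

0.0706

Compute ⟨x⟩ and ⟨x²⟩ separately, then (Δx)² = ⟨x²⟩ − ⟨x⟩².
Expand each integrand as polynomial × e^(−2αx²) and use ∫x^(2j)·e^(−2αx²) dx = (2j−1)!!/(4α)^j · √(π/(2α)), odd powers → 0; here √(π/(2α)) = 0.67673.
Normalization: ∫|ψ|² dx = 0.78746.
⟨x⟩ = 0.067960 and ⟨x²⟩ = 0.075233.
(Δx)² = 0.075233 − (0.067960)² = 0.070615.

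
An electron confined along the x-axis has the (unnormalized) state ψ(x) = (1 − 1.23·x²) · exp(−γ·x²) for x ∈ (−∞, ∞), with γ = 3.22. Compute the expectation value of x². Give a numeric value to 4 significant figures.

0.05234

⟨x²⟩ = ∫ x²·|ψ|² dx / ∫|ψ|² dx (integrals over the domain).
Expand each integrand as polynomial × e^(−2γx²) and use ∫x^(2j)·e^(−2γx²) dx = (2j−1)!!/(4γ)^j · √(π/(2γ)), odd powers → 0; here √(π/(2γ)) = 0.69844.
State is unnormalized: ∫|ψ|² dx = 0.58415, and ∫ψ*·x²·ψ dx = 0.030574, so ⟨x²⟩ = 0.030574 / 0.58415.
⟨x²⟩ = 0.052339.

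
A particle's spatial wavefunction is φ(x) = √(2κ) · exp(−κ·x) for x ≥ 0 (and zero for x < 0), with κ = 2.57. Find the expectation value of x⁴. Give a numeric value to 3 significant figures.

0.0344

⟨x⁴⟩ = ∫ x⁴·|φ|² dx (integrals over the domain).
Every integrand reduces to terms xʲ·e^(−2κx) on [0, ∞); use ∫₀^∞ xʲ·e^(−2κx) dx = j!/(2κ)^(j+1).
⟨x⁴⟩ = 0.034384.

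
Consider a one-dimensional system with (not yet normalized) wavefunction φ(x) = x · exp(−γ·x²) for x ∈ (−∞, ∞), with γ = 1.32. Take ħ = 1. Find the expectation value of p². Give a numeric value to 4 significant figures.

3.960

p² φ = −ħ² d²φ/dx²; ⟨p²⟩ = −ħ² ∫ φ*·φ'' dx / ∫|φ|² dx.
Expand each integrand as polynomial × e^(−2γx²) and use ∫x^(2j)·e^(−2γx²) dx = (2j−1)!!/(4γ)^j · √(π/(2γ)), odd powers → 0; here √(π/(2γ)) = 1.0909. Differentiate with the product rule, d/dx e^(−γx²) = −2γx·e^(−γx²).
State is unnormalized: ∫|φ|² dx = 0.20660, and ∫φ*·(−ħ² φ'') dx = 0.81815, so ⟨p²⟩ = 0.81815 / 0.20660.
⟨p²⟩ = 3.9600.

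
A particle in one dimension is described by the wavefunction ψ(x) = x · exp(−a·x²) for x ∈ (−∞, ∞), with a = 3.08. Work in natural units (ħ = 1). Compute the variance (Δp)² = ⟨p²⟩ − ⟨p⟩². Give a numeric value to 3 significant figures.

Compute ⟨p⟩ and ⟨p²⟩ separately; (Δp)² = ⟨p²⟩ − ⟨p⟩².
Expand each integrand as polynomial × e^(−2ax²) and use ∫x^(2j)·e^(−2ax²) dx = (2j−1)!!/(4a)^j · √(π/(2a)), odd powers → 0; here √(π/(2a)) = 0.71414. Differentiate with the product rule, d/dx e^(−ax²) = −2ax·e^(−ax²).
Normalization: ∫|ψ|² dx = 0.057966.
⟨p⟩ = 0.0000 and ⟨p²⟩ = 9.2400.
(Δp)² = 9.2400 − (0.0000)² = 9.2400.

9.24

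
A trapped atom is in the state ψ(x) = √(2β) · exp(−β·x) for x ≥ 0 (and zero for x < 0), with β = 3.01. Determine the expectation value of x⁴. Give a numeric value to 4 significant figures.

0.01827

⟨x⁴⟩ = ∫ x⁴·|ψ|² dx (integrals over the domain).
Every integrand reduces to terms xʲ·e^(−2βx) on [0, ∞); use ∫₀^∞ xʲ·e^(−2βx) dx = j!/(2β)^(j+1).
⟨x⁴⟩ = 0.018274.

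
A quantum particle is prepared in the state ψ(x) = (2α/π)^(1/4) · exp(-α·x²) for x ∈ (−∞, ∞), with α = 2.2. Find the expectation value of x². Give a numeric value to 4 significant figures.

⟨x²⟩ = ∫ x²·|ψ|² dx (integrals over the domain).
Gaussian moments: ∫x^(2j)·e^(−2αx²) dx = (2j−1)!!/(4α)^j · √(π/(2α)), odd powers integrate to 0; here √(π/(2α)) = 0.84498.
⟨x²⟩ = 0.11364.

0.1136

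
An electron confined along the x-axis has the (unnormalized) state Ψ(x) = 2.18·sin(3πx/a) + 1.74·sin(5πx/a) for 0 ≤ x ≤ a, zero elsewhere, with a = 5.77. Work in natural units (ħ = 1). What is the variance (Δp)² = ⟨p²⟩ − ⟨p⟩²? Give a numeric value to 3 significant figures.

Compute ⟨p⟩ and ⟨p²⟩ separately; (Δp)² = ⟨p²⟩ − ⟨p⟩².
d²/dx² sin(jπx/a) = −(jπ/a)²·sin(jπx/a); on 0 ≤ x ≤ a, ∫sin²(jπx/a) dx = a/2 and ∫sin(jπx/a)·sin(lπx/a) dx = 0 for j ≠ l, so only diagonal terms survive in ∫|Ψ|² and ∫Ψ·Ψ″; ∫Ψ·Ψ′ dx = [Ψ²/2] between the walls = 0.
Normalization: ∫|Ψ|² dx = 22.445.
⟨p⟩ = 0.0000 and ⟨p²⟩ = 4.5138.
(Δp)² = 4.5138 − (0.0000)² = 4.5138.

4.51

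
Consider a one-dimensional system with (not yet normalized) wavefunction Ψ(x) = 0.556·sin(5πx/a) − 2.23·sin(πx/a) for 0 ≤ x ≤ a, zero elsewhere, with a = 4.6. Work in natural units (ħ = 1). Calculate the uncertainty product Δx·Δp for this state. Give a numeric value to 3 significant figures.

0.874

Δx = √(⟨x²⟩−⟨x⟩²), Δp = √(⟨p²⟩−⟨p⟩²).
On 0 ≤ x ≤ a (j ≠ l): ∫sin²(jπx/a) dx = a/2, ∫sin(jπx/a)·sin(lπx/a) dx = 0; diagonal moments ∫x·sin²(jπx/a) dx = a²/4, ∫x²·sin²(jπx/a) dx = a³·(1/6 − 1/(4j²π²)); cross terms ∫x·sin(jπx/a)·sin(lπx/a) dx = 0 for j + l even and −4jla²/(π²(j² − l²)²) for j + l odd, ∫x²·sin(jπx/a)·sin(lπx/a) dx = (−1)^(j+l)·4jla³/(π²(j² − l²)²); higher powers the same way via product-to-sum and parts. d²/dx² sin(jπx/a) = −(jπ/a)²·sin(jπx/a); on 0 ≤ x ≤ a, ∫sin²(jπx/a) dx = a/2 and ∫sin(jπx/a)·sin(lπx/a) dx = 0 for j ≠ l, so only diagonal terms survive in ∫|Ψ|² and ∫Ψ·Ψ″; ∫Ψ·Ψ′ dx = [Ψ²/2] between the walls = 0.
Normalization: ∫|Ψ|² dx = 12.149.
⟨x⟩ = 2.3000, ⟨x²⟩ = 5.9717 ⇒ Δx = 0.82564.
⟨p⟩ = 0.0000, ⟨p²⟩ = 1.1216 ⇒ Δp = 1.0590.
Δx·Δp = 0.87440.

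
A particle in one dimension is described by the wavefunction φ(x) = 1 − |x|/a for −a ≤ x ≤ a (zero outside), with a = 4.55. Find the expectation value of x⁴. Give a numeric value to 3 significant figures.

12.2

⟨x⁴⟩ = ∫ x⁴·|φ|² dx / ∫|φ|² dx (integrals over the domain).
φ is even, so ∫ over [−a, a] = 2∫₀ᵃ with φ = 1 − x/a there: ∫₀ᵃ (1 − x/a)² dx = a/3, ∫₀ᵃ x²(1 − x/a)² dx = a³/30, ∫₀ᵃ x⁴(1 − x/a)² dx = a⁵/105.
State is unnormalized: ∫|φ|² dx = 3.0333, and ∫φ*·x⁴·φ dx = 37.145, so ⟨x⁴⟩ = 37.145 / 3.0333.
⟨x⁴⟩ = 12.246.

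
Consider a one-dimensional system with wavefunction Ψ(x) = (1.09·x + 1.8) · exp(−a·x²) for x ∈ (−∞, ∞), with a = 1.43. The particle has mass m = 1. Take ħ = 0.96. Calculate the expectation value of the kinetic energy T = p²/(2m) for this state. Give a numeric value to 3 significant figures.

0.738

T = −(ħ²/2m) d²/dx², so ⟨T⟩ = −(ħ²/2m) ∫ Ψ*·Ψ'' dx / ∫|Ψ|² dx; with m = 1.
Expand each integrand as polynomial × e^(−2ax²) and use ∫x^(2j)·e^(−2ax²) dx = (2j−1)!!/(4a)^j · √(π/(2a)), odd powers → 0; here √(π/(2a)) = 1.0481. Differentiate with the product rule, d/dx e^(−ax²) = −2ax·e^(−ax²).
State is unnormalized: ∫|Ψ|² dx = 3.6135, and ∫Ψ*·(−ħ²/2m · Ψ'') dx = 2.6680, so ⟨T⟩ = 2.6680 / 3.6135.
⟨T⟩ = 0.73834.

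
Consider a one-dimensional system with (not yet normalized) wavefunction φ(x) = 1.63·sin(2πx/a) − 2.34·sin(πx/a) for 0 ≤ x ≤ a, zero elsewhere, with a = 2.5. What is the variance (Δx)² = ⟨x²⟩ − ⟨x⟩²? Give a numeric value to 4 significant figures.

Compute ⟨x⟩ and ⟨x²⟩ separately, then (Δx)² = ⟨x²⟩ − ⟨x⟩².
On 0 ≤ x ≤ a (j ≠ l): ∫sin²(jπx/a) dx = a/2, ∫sin(jπx/a)·sin(lπx/a) dx = 0; diagonal moments ∫x·sin²(jπx/a) dx = a²/4, ∫x²·sin²(jπx/a) dx = a³·(1/6 − 1/(4j²π²)); cross terms ∫x·sin(jπx/a)·sin(lπx/a) dx = 0 for j + l even and −4jla²/(π²(j² − l²)²) for j + l odd, ∫x²·sin(jπx/a)·sin(lπx/a) dx = (−1)^(j+l)·4jla³/(π²(j² − l²)²); higher powers the same way via product-to-sum and parts.
Normalization: ∫|φ|² dx = 10.166.
⟨x⟩ = 1.6724 and ⟨x²⟩ = 2.9003.
(Δx)² = 2.9003 − (1.6724)² = 0.10336.

0.1034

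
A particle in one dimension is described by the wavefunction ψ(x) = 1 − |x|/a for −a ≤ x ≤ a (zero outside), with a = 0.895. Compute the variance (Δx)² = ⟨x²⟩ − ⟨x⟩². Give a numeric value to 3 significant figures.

Compute ⟨x⟩ and ⟨x²⟩ separately, then (Δx)² = ⟨x²⟩ − ⟨x⟩².
ψ is even, so ∫ over [−a, a] = 2∫₀ᵃ with ψ = 1 − x/a there: ∫₀ᵃ (1 − x/a)² dx = a/3, ∫₀ᵃ x²(1 − x/a)² dx = a³/30, ∫₀ᵃ x⁴(1 − x/a)² dx = a⁵/105.
Normalization: ∫|ψ|² dx = 0.59667.
⟨x⟩ = 0.0000 and ⟨x²⟩ = 0.080103.
(Δx)² = 0.080103 − (0.0000)² = 0.080103.

0.0801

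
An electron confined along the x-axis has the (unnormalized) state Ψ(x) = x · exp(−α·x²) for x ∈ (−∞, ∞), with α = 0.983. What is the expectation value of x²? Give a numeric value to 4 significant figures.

⟨x²⟩ = ∫ x²·|Ψ|² dx / ∫|Ψ|² dx (integrals over the domain).
Expand each integrand as polynomial × e^(−2αx²) and use ∫x^(2j)·e^(−2αx²) dx = (2j−1)!!/(4α)^j · √(π/(2α)), odd powers → 0; here √(π/(2α)) = 1.2641.
State is unnormalized: ∫|Ψ|² dx = 0.32149, and ∫Ψ*·x²·Ψ dx = 0.24529, so ⟨x²⟩ = 0.24529 / 0.32149.
⟨x²⟩ = 0.76297.

0.7630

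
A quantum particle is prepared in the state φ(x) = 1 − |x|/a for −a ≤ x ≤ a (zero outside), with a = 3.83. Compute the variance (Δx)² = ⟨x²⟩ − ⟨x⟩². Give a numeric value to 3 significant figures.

Compute ⟨x⟩ and ⟨x²⟩ separately, then (Δx)² = ⟨x²⟩ − ⟨x⟩².
φ is even, so ∫ over [−a, a] = 2∫₀ᵃ with φ = 1 − x/a there: ∫₀ᵃ (1 − x/a)² dx = a/3, ∫₀ᵃ x²(1 − x/a)² dx = a³/30, ∫₀ᵃ x⁴(1 − x/a)² dx = a⁵/105.
Normalization: ∫|φ|² dx = 2.5533.
⟨x⟩ = 0.0000 and ⟨x²⟩ = 1.4669.
(Δx)² = 1.4669 − (0.0000)² = 1.4669.

1.47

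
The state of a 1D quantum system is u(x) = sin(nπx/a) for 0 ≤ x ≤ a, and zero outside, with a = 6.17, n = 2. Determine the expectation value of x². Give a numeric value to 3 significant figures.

⟨x²⟩ = ∫ x²·|u|² dx / ∫|u|² dx (integrals over the domain).
With sin²θ = (1 − cos2θ)/2 on 0 ≤ x ≤ a: ∫sin²(nπx/a) dx = a/2, ∫x·sin²(nπx/a) dx = a²/4, ∫x²·sin²(nπx/a) dx = a³·(1/6 − 1/(4n²π²)); higher powers xᵏ the same way, integrating xᵏ·cos(2nπx/a) by parts.
State is unnormalized: ∫|u|² dx = 3.0850, and ∫u*·x²·u dx = 37.660, so ⟨x²⟩ = 37.660 / 3.0850.
⟨x²⟩ = 12.207.

12.2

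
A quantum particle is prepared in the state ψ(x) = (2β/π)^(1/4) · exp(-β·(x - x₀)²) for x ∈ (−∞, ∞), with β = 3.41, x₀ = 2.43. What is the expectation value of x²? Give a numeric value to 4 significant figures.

⟨x²⟩ = ∫ x²·|ψ|² dx (integrals over the domain).
Gaussian moments (u = x − x₀): ∫u^(2j)·e^(−2βu²) du = (2j−1)!!/(4β)^j · √(π/(2β)), odd powers integrate to 0; here √(π/(2β)) = 0.67871.
⟨x²⟩ = 5.9782.

5.978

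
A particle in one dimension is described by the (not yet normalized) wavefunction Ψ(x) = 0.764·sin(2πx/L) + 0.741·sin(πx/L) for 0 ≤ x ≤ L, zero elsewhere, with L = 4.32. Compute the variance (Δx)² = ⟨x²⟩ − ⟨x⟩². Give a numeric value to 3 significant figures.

Compute ⟨x⟩ and ⟨x²⟩ separately, then (Δx)² = ⟨x²⟩ − ⟨x⟩².
On 0 ≤ x ≤ L (j ≠ l): ∫sin²(jπx/L) dx = L/2, ∫sin(jπx/L)·sin(lπx/L) dx = 0; diagonal moments ∫x·sin²(jπx/L) dx = L²/4, ∫x²·sin²(jπx/L) dx = L³·(1/6 − 1/(4j²π²)); cross terms ∫x·sin(jπx/L)·sin(lπx/L) dx = 0 for j + l even and −4jlL²/(π²(j² − l²)²) for j + l odd, ∫x²·sin(jπx/L)·sin(lπx/L) dx = (−1)^(j+l)·4jlL³/(π²(j² − l²)²); higher powers the same way via product-to-sum and parts.
Normalization: ∫|Ψ|² dx = 2.4468.
⟨x⟩ = 1.3822 and ⟨x²⟩ = 2.2807.
(Δx)² = 2.2807 − (1.3822)² = 0.37018.

0.370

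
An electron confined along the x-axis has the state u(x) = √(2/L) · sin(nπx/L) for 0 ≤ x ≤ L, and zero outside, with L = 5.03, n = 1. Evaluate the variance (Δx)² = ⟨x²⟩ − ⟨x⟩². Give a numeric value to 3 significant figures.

Compute ⟨x⟩ and ⟨x²⟩ separately, then (Δx)² = ⟨x²⟩ − ⟨x⟩².
With sin²θ = (1 − cos2θ)/2 on 0 ≤ x ≤ L: ∫sin²(nπx/L) dx = L/2, ∫x·sin²(nπx/L) dx = L²/4, ∫x²·sin²(nπx/L) dx = L³·(1/6 − 1/(4n²π²)); higher powers xᵏ the same way, integrating xᵏ·cos(2nπx/L) by parts.
⟨x⟩ = 2.5150 and ⟨x²⟩ = 7.1519.
(Δx)² = 7.1519 − (2.5150)² = 0.82665.

0.827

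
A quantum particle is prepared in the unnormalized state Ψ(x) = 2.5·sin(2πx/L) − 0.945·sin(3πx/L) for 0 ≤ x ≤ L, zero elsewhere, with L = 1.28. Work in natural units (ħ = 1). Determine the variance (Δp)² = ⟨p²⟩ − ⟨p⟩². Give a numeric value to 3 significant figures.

Compute ⟨p⟩ and ⟨p²⟩ separately; (Δp)² = ⟨p²⟩ − ⟨p⟩².
d²/dx² sin(jπx/L) = −(jπ/L)²·sin(jπx/L); on 0 ≤ x ≤ L, ∫sin²(jπx/L) dx = L/2 and ∫sin(jπx/L)·sin(lπx/L) dx = 0 for j ≠ l, so only diagonal terms survive in ∫|Ψ|² and ∫Ψ·Ψ″; ∫Ψ·Ψ′ dx = [Ψ²/2] between the walls = 0.
Normalization: ∫|Ψ|² dx = 4.5715.
⟨p⟩ = 0.0000 and ⟨p²⟩ = 27.861.
(Δp)² = 27.861 − (0.0000)² = 27.861.

27.9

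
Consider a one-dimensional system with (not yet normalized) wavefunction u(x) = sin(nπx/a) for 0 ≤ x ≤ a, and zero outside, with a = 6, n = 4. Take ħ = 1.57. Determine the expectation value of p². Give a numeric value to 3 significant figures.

p² u = −ħ² d²u/dx²; ⟨p²⟩ = −ħ² ∫ u*·u'' dx / ∫|u|² dx.
d/dx sin(nπx/a) = (nπ/a)·cos(nπx/a) and d²/dx² sin(nπx/a) = −(nπ/a)²·sin(nπx/a); on 0 ≤ x ≤ a, ∫sin²(nπx/a) dx = a/2 and ∫sin(nπx/a)·cos(nπx/a) dx = 0.
State is unnormalized: ∫|u|² dx = 3.0000, and ∫u*·(−ħ² u'') dx = 32.437, so ⟨p²⟩ = 32.437 / 3.0000.
⟨p²⟩ = 10.812.

10.8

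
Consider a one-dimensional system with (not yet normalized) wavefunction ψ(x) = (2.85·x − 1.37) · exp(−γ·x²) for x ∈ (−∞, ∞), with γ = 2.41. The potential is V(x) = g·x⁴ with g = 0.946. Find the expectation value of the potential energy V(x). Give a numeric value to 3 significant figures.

⟨V⟩ = ∫ V(x)·|ψ|² dx / ∫|ψ|² dx.
Expand each integrand as polynomial × e^(−2γx²) and use ∫x^(2j)·e^(−2γx²) dx = (2j−1)!!/(4γ)^j · √(π/(2γ)), odd powers → 0; here √(π/(2γ)) = 0.80733.
State is unnormalized: ∫|ψ|² dx = 2.1955, and ∫ψ*·V(x)·ψ dx = 0.15015, so ⟨V⟩ = 0.15015 / 2.1955.
⟨V⟩ = 0.068387.

0.0684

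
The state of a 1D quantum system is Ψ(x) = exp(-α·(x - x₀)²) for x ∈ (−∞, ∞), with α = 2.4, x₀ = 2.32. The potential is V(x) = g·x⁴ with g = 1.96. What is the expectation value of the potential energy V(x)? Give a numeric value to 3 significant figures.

63.4

⟨V⟩ = ∫ V(x)·|Ψ|² dx / ∫|Ψ|² dx.
Gaussian moments (u = x − x₀): ∫u^(2j)·e^(−2αu²) du = (2j−1)!!/(4α)^j · √(π/(2α)), odd powers integrate to 0; here √(π/(2α)) = 0.80901.
State is unnormalized: ∫|Ψ|² dx = 0.80901, and ∫Ψ*·V(x)·Ψ dx = 51.323, so ⟨V⟩ = 51.323 / 0.80901.
⟨V⟩ = 63.439.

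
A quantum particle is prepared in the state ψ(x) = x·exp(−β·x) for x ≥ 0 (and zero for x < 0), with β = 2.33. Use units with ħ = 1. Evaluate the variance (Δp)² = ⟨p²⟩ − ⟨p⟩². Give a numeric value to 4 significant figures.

Compute ⟨p⟩ and ⟨p²⟩ separately; (Δp)² = ⟨p²⟩ − ⟨p⟩².
Differentiate x·exp(−β·x) with the product rule; every integrand then reduces to terms xʲ·e^(−2βx) on [0, ∞), with ∫₀^∞ xʲ·e^(−2βx) dx = j!/(2β)^(j+1).
Normalization: ∫|ψ|² dx = 0.019764.
⟨p⟩ = 0.0000 and ⟨p²⟩ = 5.4289.
(Δp)² = 5.4289 − (0.0000)² = 5.4289.

5.429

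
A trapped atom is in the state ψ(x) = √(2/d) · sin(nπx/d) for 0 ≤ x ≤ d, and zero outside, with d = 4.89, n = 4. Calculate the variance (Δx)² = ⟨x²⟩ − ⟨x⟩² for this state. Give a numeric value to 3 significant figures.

Compute ⟨x⟩ and ⟨x²⟩ separately, then (Δx)² = ⟨x²⟩ − ⟨x⟩².
With sin²θ = (1 − cos2θ)/2 on 0 ≤ x ≤ d: ∫sin²(nπx/d) dx = d/2, ∫x·sin²(nπx/d) dx = d²/4, ∫x²·sin²(nπx/d) dx = d³·(1/6 − 1/(4n²π²)); higher powers xᵏ the same way, integrating xᵏ·cos(2nπx/d) by parts.
⟨x⟩ = 2.4450 and ⟨x²⟩ = 7.8950.
(Δx)² = 7.8950 − (2.4450)² = 1.9170.

1.92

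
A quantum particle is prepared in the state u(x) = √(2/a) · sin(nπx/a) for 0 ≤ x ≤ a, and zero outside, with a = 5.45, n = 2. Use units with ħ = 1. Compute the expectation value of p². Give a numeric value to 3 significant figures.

1.33

p² u = −ħ² d²u/dx²; ⟨p²⟩ = −ħ² ∫ u*·u'' dx.
d/dx sin(nπx/a) = (nπ/a)·cos(nπx/a) and d²/dx² sin(nπx/a) = −(nπ/a)²·sin(nπx/a); on 0 ≤ x ≤ a, ∫sin²(nπx/a) dx = a/2 and ∫sin(nπx/a)·cos(nπx/a) dx = 0.
⟨p²⟩ = 1.3291.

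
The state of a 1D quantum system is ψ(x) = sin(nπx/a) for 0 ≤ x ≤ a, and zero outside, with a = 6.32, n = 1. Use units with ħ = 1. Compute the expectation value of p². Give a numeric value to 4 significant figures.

p² ψ = −ħ² d²ψ/dx²; ⟨p²⟩ = −ħ² ∫ ψ*·ψ'' dx / ∫|ψ|² dx.
d/dx sin(nπx/a) = (nπ/a)·cos(nπx/a) and d²/dx² sin(nπx/a) = −(nπ/a)²·sin(nπx/a); on 0 ≤ x ≤ a, ∫sin²(nπx/a) dx = a/2 and ∫sin(nπx/a)·cos(nπx/a) dx = 0.
State is unnormalized: ∫|ψ|² dx = 3.1600, and ∫ψ*·(−ħ² ψ'') dx = 0.78082, so ⟨p²⟩ = 0.78082 / 3.1600.
⟨p²⟩ = 0.24710.

0.2471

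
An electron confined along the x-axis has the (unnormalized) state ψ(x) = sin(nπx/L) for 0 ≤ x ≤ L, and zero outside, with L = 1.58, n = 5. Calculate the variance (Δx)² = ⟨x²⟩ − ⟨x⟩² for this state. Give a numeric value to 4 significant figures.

Compute ⟨x⟩ and ⟨x²⟩ separately, then (Δx)² = ⟨x²⟩ − ⟨x⟩².
With sin²θ = (1 − cos2θ)/2 on 0 ≤ x ≤ L: ∫sin²(nπx/L) dx = L/2, ∫x·sin²(nπx/L) dx = L²/4, ∫x²·sin²(nπx/L) dx = L³·(1/6 − 1/(4n²π²)); higher powers xᵏ the same way, integrating xᵏ·cos(2nπx/L) by parts.
Normalization: ∫|ψ|² dx = 0.79000.
⟨x⟩ = 0.79000 and ⟨x²⟩ = 0.82707.
(Δx)² = 0.82707 − (0.79000)² = 0.20297.

0.2030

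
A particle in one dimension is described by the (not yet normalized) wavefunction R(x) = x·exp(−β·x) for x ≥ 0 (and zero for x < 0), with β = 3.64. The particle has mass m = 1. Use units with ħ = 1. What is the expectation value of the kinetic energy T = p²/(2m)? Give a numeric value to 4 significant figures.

T = −(ħ²/2m) d²/dx², so ⟨T⟩ = −(ħ²/2m) ∫ R*·R'' dx / ∫|R|² dx; with m = 1.
Differentiate x·exp(−β·x) with the product rule; every integrand then reduces to terms xʲ·e^(−2βx) on [0, ∞), with ∫₀^∞ xʲ·e^(−2βx) dx = j!/(2β)^(j+1).
State is unnormalized: ∫|R|² dx = 0.0051837, and ∫R*·(−ħ²/2m · R'') dx = 0.034341, so ⟨T⟩ = 0.034341 / 0.0051837.
⟨T⟩ = 6.6248.

6.625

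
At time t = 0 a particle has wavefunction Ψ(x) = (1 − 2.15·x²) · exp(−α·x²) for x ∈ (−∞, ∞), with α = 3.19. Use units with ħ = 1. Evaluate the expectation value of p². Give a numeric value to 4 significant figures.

6.548

p² Ψ = −ħ² d²Ψ/dx²; ⟨p²⟩ = −ħ² ∫ Ψ*·Ψ'' dx / ∫|Ψ|² dx.
Expand each integrand as polynomial × e^(−2αx²) and use ∫x^(2j)·e^(−2αx²) dx = (2j−1)!!/(4α)^j · √(π/(2α)), odd powers → 0; here √(π/(2α)) = 0.70172. Differentiate with the product rule, d/dx e^(−αx²) = −2αx·e^(−αx²).
State is unnormalized: ∫|Ψ|² dx = 0.52501, and ∫Ψ*·(−ħ² Ψ'') dx = 3.4377, so ⟨p²⟩ = 3.4377 / 0.52501.
⟨p²⟩ = 6.5478.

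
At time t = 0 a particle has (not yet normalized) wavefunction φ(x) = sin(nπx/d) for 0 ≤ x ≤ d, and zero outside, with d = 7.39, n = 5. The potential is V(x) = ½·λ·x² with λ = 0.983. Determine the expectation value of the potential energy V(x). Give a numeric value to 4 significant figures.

8.893

⟨V⟩ = ∫ V(x)·|φ|² dx / ∫|φ|² dx.
With sin²θ = (1 − cos2θ)/2 on 0 ≤ x ≤ d: ∫sin²(nπx/d) dx = d/2, ∫x·sin²(nπx/d) dx = d²/4, ∫x²·sin²(nπx/d) dx = d³·(1/6 − 1/(4n²π²)); higher powers xᵏ the same way, integrating xᵏ·cos(2nπx/d) by parts.
State is unnormalized: ∫|φ|² dx = 3.6950, and ∫φ*·V(x)·φ dx = 32.859, so ⟨V⟩ = 32.859 / 3.6950.
⟨V⟩ = 8.8929.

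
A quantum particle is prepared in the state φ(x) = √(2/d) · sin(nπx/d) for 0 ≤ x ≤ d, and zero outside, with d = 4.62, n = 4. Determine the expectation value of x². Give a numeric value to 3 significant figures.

7.05

⟨x²⟩ = ∫ x²·|φ|² dx (integrals over the domain).
With sin²θ = (1 − cos2θ)/2 on 0 ≤ x ≤ d: ∫sin²(nπx/d) dx = d/2, ∫x·sin²(nπx/d) dx = d²/4, ∫x²·sin²(nπx/d) dx = d³·(1/6 − 1/(4n²π²)); higher powers xᵏ the same way, integrating xᵏ·cos(2nπx/d) by parts.
⟨x²⟩ = 7.0472.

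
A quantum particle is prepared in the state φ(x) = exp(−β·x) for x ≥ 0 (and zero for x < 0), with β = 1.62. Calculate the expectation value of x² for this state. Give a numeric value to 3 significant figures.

0.191

⟨x²⟩ = ∫ x²·|φ|² dx / ∫|φ|² dx (integrals over the domain).
Every integrand reduces to terms xʲ·e^(−2βx) on [0, ∞); use ∫₀^∞ xʲ·e^(−2βx) dx = j!/(2β)^(j+1).
State is unnormalized: ∫|φ|² dx = 0.30864, and ∫φ*·x²·φ dx = 0.058802, so ⟨x²⟩ = 0.058802 / 0.30864.
⟨x²⟩ = 0.19052.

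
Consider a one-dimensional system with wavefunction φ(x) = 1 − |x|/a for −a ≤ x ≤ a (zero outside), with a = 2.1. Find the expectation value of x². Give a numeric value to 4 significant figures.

⟨x²⟩ = ∫ x²·|φ|² dx / ∫|φ|² dx (integrals over the domain).
φ is even, so ∫ over [−a, a] = 2∫₀ᵃ with φ = 1 − x/a there: ∫₀ᵃ (1 − x/a)² dx = a/3, ∫₀ᵃ x²(1 − x/a)² dx = a³/30, ∫₀ᵃ x⁴(1 − x/a)² dx = a⁵/105.
State is unnormalized: ∫|φ|² dx = 1.4000, and ∫φ*·x²·φ dx = 0.61740, so ⟨x²⟩ = 0.61740 / 1.4000.
⟨x²⟩ = 0.44100.

0.4410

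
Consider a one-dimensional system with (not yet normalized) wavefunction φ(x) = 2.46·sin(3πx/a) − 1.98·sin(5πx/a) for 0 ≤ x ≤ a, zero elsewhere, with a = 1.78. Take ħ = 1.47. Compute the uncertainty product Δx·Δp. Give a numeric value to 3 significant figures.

3.27

Δx = √(⟨x²⟩−⟨x⟩²), Δp = √(⟨p²⟩−⟨p⟩²).
On 0 ≤ x ≤ a (j ≠ l): ∫sin²(jπx/a) dx = a/2, ∫sin(jπx/a)·sin(lπx/a) dx = 0; diagonal moments ∫x·sin²(jπx/a) dx = a²/4, ∫x²·sin²(jπx/a) dx = a³·(1/6 − 1/(4j²π²)); cross terms ∫x·sin(jπx/a)·sin(lπx/a) dx = 0 for j + l even and −4jla²/(π²(j² − l²)²) for j + l odd, ∫x²·sin(jπx/a)·sin(lπx/a) dx = (−1)^(j+l)·4jla³/(π²(j² − l²)²); higher powers the same way via product-to-sum and parts. d²/dx² sin(jπx/a) = −(jπ/a)²·sin(jπx/a); on 0 ≤ x ≤ a, ∫sin²(jπx/a) dx = a/2 and ∫sin(jπx/a)·sin(lπx/a) dx = 0 for j ≠ l, so only diagonal terms survive in ∫|φ|² and ∫φ·φ″; ∫φ·φ′ dx = [φ²/2] between the walls = 0.
Normalization: ∫|φ|² dx = 8.8751.
⟨x⟩ = 0.89000, ⟨x²⟩ = 0.89578 ⇒ Δx = 0.32200.
⟨p⟩ = 0.0000, ⟨p²⟩ = 102.92 ⇒ Δp = 10.145.
Δx·Δp = 3.2667.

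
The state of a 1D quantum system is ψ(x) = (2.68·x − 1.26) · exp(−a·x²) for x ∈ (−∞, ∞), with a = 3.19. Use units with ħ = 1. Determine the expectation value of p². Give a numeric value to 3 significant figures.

4.86

p² ψ = −ħ² d²ψ/dx²; ⟨p²⟩ = −ħ² ∫ ψ*·ψ'' dx / ∫|ψ|² dx.
Expand each integrand as polynomial × e^(−2ax²) and use ∫x^(2j)·e^(−2ax²) dx = (2j−1)!!/(4a)^j · √(π/(2a)), odd powers → 0; here √(π/(2a)) = 0.70172. Differentiate with the product rule, d/dx e^(−ax²) = −2ax·e^(−ax²).
State is unnormalized: ∫|ψ|² dx = 1.5090, and ∫ψ*·(−ħ² ψ'') dx = 7.3339, so ⟨p²⟩ = 7.3339 / 1.5090.
⟨p²⟩ = 4.8599.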